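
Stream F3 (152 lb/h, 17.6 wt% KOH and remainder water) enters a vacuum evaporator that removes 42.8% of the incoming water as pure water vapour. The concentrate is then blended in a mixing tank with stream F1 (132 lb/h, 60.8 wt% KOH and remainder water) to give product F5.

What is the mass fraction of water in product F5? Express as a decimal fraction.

0.536

Vapour removed = 0.428×0.824×152 = 53.606 lb/h; concentrate = 98.394 lb/h.
water reaching the mixer = 71.642 (from concentrate) + 132×0.392 = 123.39 lb/h.
Product flow = 98.394 + 132 = 230.39 lb/h; water fraction = 0.536.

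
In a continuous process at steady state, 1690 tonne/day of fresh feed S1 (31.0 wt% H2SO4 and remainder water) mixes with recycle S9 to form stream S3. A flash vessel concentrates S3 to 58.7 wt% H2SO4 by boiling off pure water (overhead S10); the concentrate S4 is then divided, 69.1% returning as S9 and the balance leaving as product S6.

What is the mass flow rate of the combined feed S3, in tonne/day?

Overall H2SO4 balance (none leaves overhead): H2SO4 in fresh feed = H2SO4 in product, i.e. 1690×0.310 = (1−0.691)·S4·0.587.
S4 = 523.9/(0.587×0.309) = 2888.4 tonne/day.
Recycle S9 = 0.691×2888.4 = 1995.9 tonne/day.
Combined feed S3 = 1690 + 1995.9 = 3685.9 tonne/day.

3686 tonne/day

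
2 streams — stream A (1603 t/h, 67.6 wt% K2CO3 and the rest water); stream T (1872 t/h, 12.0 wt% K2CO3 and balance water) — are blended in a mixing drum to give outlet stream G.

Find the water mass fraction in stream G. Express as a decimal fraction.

0.6235

Total flow out = 1603 + 1872 = 3475 t/h.
water in = 1603×0.324 + 1872×0.880 = 2166.7 t/h.
water mass fraction in G = 2166.7/3475 = 0.6235.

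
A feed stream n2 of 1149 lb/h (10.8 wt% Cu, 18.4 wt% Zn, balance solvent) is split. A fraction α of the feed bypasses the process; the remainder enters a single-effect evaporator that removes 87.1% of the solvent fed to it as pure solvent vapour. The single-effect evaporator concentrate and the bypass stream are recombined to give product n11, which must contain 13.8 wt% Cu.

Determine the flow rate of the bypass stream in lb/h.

All 1149×0.108 = 124.09 lb/h of Cu reaches n11, so n11 = 124.09/0.138 = 899.22 lb/h and vapour = 249.78 lb/h.
The evaporator receives (1−α)·1149 of feed at 0.708 solvent and removes 0.871 of that solvent:
0.871×0.708×(1−α)×1149 = 249.78
(1−α) = 249.78/708.55 = 0.3525;  α = 0.6475.
Bypass flow = 0.6475×1149 = 743.95 lb/h.

743.9 lb/h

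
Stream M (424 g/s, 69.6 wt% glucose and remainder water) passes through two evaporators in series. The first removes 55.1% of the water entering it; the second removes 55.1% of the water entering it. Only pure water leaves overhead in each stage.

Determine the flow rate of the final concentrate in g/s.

water in feed = 424×0.304 = 128.9 g/s.
After stage 1: water left = (1−0.551)×128.9 = 57.874; stream total = 352.98 g/s.
After stage 2: water left = (1−0.551)×57.874 = 25.986; final concentrate = 321.09 g/s.

321.1 g/s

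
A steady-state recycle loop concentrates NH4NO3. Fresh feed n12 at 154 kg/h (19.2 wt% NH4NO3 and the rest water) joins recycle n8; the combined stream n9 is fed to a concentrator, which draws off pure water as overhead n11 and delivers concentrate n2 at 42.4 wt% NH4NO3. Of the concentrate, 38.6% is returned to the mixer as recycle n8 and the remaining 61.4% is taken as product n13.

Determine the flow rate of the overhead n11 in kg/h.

84.26 kg/h

Overall NH4NO3 balance (none leaves overhead): NH4NO3 in fresh feed = NH4NO3 in product, i.e. 154×0.192 = (1−0.386)·n2·0.424.
n2 = 29.568/(0.424×0.614) = 113.58 kg/h.
Recycle n8 = 0.386×113.58 = 43.84 kg/h.
Combined feed n9 = 154 + 43.84 = 197.84 kg/h.
Overhead n11 = n9 − n2 = 197.84 − 113.58 = 84.264 kg/h.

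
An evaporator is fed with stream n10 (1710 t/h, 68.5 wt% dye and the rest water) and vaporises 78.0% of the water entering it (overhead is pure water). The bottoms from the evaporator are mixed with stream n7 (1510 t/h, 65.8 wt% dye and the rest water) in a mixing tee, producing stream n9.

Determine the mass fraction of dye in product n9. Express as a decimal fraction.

0.773

Vapour removed = 0.780×0.315×1710 = 420.15 t/h; concentrate = 1289.9 t/h.
dye reaching the mixer = 1171.4 (from concentrate) + 1510×0.658 = 2164.9 t/h.
Product flow = 1289.9 + 1510 = 2799.9 t/h; dye fraction = 0.773.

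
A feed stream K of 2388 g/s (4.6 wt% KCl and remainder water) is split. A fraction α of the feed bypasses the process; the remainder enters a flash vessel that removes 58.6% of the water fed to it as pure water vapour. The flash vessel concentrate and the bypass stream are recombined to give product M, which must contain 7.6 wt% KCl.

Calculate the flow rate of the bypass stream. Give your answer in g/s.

All 2388×0.046 = 109.85 g/s of KCl reaches M, so M = 109.85/0.076 = 1445.4 g/s and vapour = 942.63 g/s.
The evaporator receives (1−α)·2388 of feed at 0.954 water and removes 0.586 of that water:
0.586×0.954×(1−α)×2388 = 942.63
(1−α) = 942.63/1335 = 0.7061;  α = 0.2939.
Bypass flow = 0.2939×2388 = 701.85 g/s.

701.9 g/s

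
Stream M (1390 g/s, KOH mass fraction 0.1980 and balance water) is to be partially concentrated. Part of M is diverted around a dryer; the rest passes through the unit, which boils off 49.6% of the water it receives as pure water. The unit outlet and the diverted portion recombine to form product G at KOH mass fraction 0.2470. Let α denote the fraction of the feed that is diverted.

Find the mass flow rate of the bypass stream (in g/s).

696.8 g/s

All 1390×0.198 = 275.22 g/s of KOH reaches G, so G = 275.22/0.247 = 1114.3 g/s and vapour = 275.75 g/s.
The evaporator receives (1−α)·1390 of feed at 0.802 water and removes 0.496 of that water:
0.496×0.802×(1−α)×1390 = 275.75
(1−α) = 275.75/552.93 = 0.4987;  α = 0.5013.
Bypass flow = 0.5013×1390 = 696.8 g/s.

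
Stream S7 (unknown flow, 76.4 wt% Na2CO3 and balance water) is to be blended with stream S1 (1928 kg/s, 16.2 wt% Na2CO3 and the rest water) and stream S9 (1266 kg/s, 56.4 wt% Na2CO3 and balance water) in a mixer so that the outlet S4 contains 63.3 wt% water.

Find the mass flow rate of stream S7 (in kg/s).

Let S7 be the unknown flow. Total out = 3194 + S7.
water balance: 2167.6 + 0.236·S7 = 0.633·(3194 + S7)
(0.236 − 0.633)·S7 = 0.633×3194 − 2167.6 = -145.84
S7 = -145.84 / -0.397 = 367.35 kg/s

367.4 kg/s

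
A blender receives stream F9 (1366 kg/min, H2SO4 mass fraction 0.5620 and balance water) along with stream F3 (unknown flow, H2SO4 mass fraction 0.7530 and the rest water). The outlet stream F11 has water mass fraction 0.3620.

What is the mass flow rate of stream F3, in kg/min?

902.7 kg/min

Let F3 be the unknown flow. Total out = 1366 + F3.
water balance: 598.31 + 0.247·F3 = 0.362·(1366 + F3)
(0.247 − 0.362)·F3 = 0.362×1366 − 598.31 = -103.82
F3 = -103.82 / -0.115 = 902.75 kg/min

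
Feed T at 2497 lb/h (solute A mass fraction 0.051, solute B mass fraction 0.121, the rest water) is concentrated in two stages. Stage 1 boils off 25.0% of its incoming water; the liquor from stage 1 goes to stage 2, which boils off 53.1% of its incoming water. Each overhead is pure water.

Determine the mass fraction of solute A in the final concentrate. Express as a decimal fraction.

water in feed = 2497×0.828 = 2067.5 lb/h.
After stage 1: water left = (1−0.250)×2067.5 = 1550.6; stream total = 1980.1 lb/h.
After stage 2: water left = (1−0.531)×1550.6 = 727.25; final concentrate = 1156.7 lb/h.
solute A fraction = 127.35/1156.7 = 0.110.

0.110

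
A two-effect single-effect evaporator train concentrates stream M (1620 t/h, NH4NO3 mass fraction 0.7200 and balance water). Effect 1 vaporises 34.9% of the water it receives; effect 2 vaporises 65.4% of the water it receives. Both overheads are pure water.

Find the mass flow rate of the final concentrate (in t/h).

1269 t/h

water in feed = 1620×0.280 = 453.6 t/h.
After stage 1: water left = (1−0.349)×453.6 = 295.29; stream total = 1461.7 t/h.
After stage 2: water left = (1−0.654)×295.29 = 102.17; final concentrate = 1268.6 t/h.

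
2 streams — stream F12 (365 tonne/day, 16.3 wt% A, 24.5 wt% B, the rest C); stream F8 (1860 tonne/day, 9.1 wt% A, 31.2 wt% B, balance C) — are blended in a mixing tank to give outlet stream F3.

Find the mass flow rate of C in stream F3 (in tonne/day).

1326 tonne/day

C out = C in = 365×0.592 + 1860×0.597 = 1326.5 tonne/day.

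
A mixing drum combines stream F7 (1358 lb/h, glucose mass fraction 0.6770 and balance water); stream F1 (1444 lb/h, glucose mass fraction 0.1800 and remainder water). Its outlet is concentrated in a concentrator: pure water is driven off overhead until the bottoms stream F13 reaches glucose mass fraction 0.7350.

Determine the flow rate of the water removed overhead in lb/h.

glucose entering = 1358×0.677 + 1444×0.180 = 1179.3 lb/h.
All glucose reports to F13, so F13 = 1179.3/0.735 = 1604.5 lb/h.
Total feed = 2802 lb/h; overhead = 2802 − 1604.5 = 1197.5 lb/h.

1198 lb/h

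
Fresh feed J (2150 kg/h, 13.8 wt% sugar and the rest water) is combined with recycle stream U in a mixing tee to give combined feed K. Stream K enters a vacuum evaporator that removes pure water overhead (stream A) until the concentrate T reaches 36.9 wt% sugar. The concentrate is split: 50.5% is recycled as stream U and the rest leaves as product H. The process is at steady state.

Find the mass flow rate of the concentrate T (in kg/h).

Overall sugar balance (none leaves overhead): sugar in fresh feed = sugar in product, i.e. 2150×0.138 = (1−0.505)·T·0.369.
T = 296.7/(0.369×0.495) = 1624.4 kg/h.

1624 kg/h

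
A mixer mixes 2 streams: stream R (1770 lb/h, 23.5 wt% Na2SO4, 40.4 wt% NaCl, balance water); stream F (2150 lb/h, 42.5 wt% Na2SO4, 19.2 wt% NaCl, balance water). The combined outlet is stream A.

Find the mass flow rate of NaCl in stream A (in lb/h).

NaCl out = NaCl in = 1770×0.404 + 2150×0.192 = 1127.9 lb/h.

1128 lb/h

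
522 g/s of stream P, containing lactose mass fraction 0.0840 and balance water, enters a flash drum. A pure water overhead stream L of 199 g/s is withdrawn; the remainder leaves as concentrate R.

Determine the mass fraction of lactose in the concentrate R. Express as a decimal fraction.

0.1358

lactose is not removed: 522×0.084 = 43.848 g/s of lactose enters R.
Concentrate = 522 − 199 = 323 g/s.
Mass fraction = 43.848/323 = 0.1358.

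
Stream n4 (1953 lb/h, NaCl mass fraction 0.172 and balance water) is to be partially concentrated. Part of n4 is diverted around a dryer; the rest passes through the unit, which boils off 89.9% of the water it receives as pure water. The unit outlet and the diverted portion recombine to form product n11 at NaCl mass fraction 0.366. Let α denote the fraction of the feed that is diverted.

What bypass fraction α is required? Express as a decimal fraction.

All 1953×0.172 = 335.92 lb/h of NaCl reaches n11, so n11 = 335.92/0.366 = 917.8 lb/h and vapour = 1035.2 lb/h.
The evaporator receives (1−α)·1953 of feed at 0.828 water and removes 0.899 of that water:
0.899×0.828×(1−α)×1953 = 1035.2
(1−α) = 1035.2/1453.8 = 0.7121;  α = 0.2879.

0.288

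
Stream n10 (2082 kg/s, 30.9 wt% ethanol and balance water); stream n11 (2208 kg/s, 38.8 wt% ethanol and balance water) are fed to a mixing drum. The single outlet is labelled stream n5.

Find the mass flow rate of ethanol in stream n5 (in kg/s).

ethanol out = ethanol in = 2082×0.309 + 2208×0.388 = 1500 kg/s.

1500 kg/s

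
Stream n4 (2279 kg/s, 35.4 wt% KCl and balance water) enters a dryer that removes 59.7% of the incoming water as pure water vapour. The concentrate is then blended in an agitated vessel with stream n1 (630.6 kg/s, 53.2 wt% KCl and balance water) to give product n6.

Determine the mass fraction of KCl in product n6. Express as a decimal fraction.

Vapour removed = 0.597×0.646×2279 = 878.92 kg/s; concentrate = 1400.1 kg/s.
KCl reaching the mixer = 806.77 (from concentrate) + 630.6×0.532 = 1142.2 kg/s.
Product flow = 1400.1 + 630.6 = 2030.7 kg/s; KCl fraction = 0.5625.

0.5625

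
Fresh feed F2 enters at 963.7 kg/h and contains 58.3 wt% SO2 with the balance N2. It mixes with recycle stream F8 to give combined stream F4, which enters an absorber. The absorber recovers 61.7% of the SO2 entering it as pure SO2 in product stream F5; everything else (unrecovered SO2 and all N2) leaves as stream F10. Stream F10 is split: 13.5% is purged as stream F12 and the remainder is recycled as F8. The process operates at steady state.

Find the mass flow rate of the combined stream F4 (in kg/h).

N2 enters only via F2 and leaves only via the purge: 963.7×0.417 = 0.135×(N2 in F10), and the absorber passes all N2, so N2 in F4 = N2 in F10 = 2976.8 kg/h.
SO2 in F4: m_A = 963.7×0.583 + (1−0.135)·(1−0.617)·m_A, so m_A = 561.84/0.6687 = 840.19 kg/h.
F4 = 840.19 + 2976.8 = 3816.9 kg/h.

3817 kg/h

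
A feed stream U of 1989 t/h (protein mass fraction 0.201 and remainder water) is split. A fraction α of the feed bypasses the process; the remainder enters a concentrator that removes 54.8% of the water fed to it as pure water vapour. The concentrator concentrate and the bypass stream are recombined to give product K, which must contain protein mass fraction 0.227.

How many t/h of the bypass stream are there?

1469 t/h

All 1989×0.201 = 399.79 t/h of protein reaches K, so K = 399.79/0.227 = 1761.2 t/h and vapour = 227.81 t/h.
The evaporator receives (1−α)·1989 of feed at 0.799 water and removes 0.548 of that water:
0.548×0.799×(1−α)×1989 = 227.81
(1−α) = 227.81/870.89 = 0.2616;  α = 0.7384.
Bypass flow = 0.7384×1989 = 1468.7 t/h.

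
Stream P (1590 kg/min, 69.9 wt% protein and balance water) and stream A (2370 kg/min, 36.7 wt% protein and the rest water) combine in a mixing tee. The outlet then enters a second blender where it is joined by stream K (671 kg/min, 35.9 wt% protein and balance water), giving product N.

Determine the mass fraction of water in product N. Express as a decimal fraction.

Overall, product flow = 4631 kg/min.
water in = 1590×0.301 + 2370×0.633 + 671×0.641 = 2408.9 kg/min.
water fraction in N = 0.520.

0.520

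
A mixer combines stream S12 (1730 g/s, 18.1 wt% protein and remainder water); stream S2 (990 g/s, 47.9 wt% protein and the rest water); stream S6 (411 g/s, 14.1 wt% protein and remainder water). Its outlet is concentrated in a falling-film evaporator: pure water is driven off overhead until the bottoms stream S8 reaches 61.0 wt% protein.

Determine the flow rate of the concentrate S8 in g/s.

1386 g/s

protein entering = 1730×0.181 + 990×0.479 + 411×0.141 = 845.29 g/s.
All protein reports to S8, so S8 = 845.29/0.610 = 1385.7 g/s.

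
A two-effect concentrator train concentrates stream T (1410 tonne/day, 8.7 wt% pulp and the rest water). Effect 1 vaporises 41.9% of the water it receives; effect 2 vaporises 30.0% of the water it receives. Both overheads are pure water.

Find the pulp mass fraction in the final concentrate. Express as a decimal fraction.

water in feed = 1410×0.913 = 1287.3 tonne/day.
After stage 1: water left = (1−0.419)×1287.3 = 747.94; stream total = 870.61 tonne/day.
After stage 2: water left = (1−0.300)×747.94 = 523.56; final concentrate = 646.23 tonne/day.
pulp fraction = 122.67/646.23 = 0.190.

0.190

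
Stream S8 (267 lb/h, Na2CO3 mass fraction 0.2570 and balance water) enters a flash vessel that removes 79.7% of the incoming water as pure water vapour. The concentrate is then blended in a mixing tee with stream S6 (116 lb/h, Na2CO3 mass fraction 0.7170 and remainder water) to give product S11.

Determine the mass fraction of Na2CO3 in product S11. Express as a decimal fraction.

Vapour removed = 0.797×0.743×267 = 158.11 lb/h; concentrate = 108.89 lb/h.
Na2CO3 reaching the mixer = 68.619 (from concentrate) + 116×0.717 = 151.79 lb/h.
Product flow = 108.89 + 116 = 224.89 lb/h; Na2CO3 fraction = 0.6750.

0.6750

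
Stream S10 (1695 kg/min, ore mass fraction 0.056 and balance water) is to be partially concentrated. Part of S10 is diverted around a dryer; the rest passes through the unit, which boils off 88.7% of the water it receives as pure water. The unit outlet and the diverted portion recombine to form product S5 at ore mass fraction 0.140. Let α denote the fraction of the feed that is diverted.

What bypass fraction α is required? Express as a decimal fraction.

0.283

All 1695×0.056 = 94.92 kg/min of ore reaches S5, so S5 = 94.92/0.140 = 678 kg/min and vapour = 1017 kg/min.
The evaporator receives (1−α)·1695 of feed at 0.944 water and removes 0.887 of that water:
0.887×0.944×(1−α)×1695 = 1017
(1−α) = 1017/1419.3 = 0.7166;  α = 0.2834.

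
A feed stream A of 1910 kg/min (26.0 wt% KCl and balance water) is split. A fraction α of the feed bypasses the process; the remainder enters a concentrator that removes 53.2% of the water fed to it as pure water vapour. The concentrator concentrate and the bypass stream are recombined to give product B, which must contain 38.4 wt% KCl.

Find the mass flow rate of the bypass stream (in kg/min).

All 1910×0.260 = 496.6 kg/min of KCl reaches B, so B = 496.6/0.384 = 1293.2 kg/min and vapour = 616.77 kg/min.
The evaporator receives (1−α)·1910 of feed at 0.740 water and removes 0.532 of that water:
0.532×0.740×(1−α)×1910 = 616.77
(1−α) = 616.77/751.93 = 0.8203;  α = 0.1797.
Bypass flow = 0.1797×1910 = 343.32 kg/min.

343.3 kg/min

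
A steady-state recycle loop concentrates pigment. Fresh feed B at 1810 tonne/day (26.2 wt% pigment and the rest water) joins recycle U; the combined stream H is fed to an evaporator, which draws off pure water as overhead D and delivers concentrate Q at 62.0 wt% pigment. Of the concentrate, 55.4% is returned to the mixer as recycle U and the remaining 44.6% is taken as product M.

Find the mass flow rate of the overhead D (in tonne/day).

1045 tonne/day

Overall pigment balance (none leaves overhead): pigment in fresh feed = pigment in product, i.e. 1810×0.262 = (1−0.554)·Q·0.620.
Q = 474.22/(0.620×0.446) = 1715 tonne/day.
Recycle U = 0.554×1715 = 950.09 tonne/day.
Combined feed H = 1810 + 950.09 = 2760.1 tonne/day.
Overhead D = H − Q = 2760.1 − 1715 = 1045.1 tonne/day.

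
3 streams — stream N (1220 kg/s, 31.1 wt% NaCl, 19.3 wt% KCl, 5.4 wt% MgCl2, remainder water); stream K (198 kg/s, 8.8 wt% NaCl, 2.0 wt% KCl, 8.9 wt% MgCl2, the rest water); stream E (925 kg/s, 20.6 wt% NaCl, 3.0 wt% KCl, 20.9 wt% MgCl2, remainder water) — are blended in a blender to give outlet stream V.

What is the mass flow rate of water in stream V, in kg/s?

water out = water in = 1220×0.442 + 198×0.803 + 925×0.555 = 1211.6 kg/s.

1212 kg/s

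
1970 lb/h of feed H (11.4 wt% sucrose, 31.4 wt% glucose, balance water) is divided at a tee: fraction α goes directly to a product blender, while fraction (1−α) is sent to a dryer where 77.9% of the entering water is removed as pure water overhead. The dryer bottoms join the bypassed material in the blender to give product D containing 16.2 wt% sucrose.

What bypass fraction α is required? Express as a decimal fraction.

All 1970×0.114 = 224.58 lb/h of sucrose reaches D, so D = 224.58/0.162 = 1386.3 lb/h and vapour = 583.7 lb/h.
The evaporator receives (1−α)·1970 of feed at 0.572 water and removes 0.779 of that water:
0.779×0.572×(1−α)×1970 = 583.7
(1−α) = 583.7/877.81 = 0.6650;  α = 0.3350.

0.335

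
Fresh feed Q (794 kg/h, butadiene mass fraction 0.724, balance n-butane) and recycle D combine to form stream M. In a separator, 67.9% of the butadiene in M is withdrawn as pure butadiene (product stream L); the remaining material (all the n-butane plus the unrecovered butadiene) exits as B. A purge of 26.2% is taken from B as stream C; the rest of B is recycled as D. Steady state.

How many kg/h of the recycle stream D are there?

n-butane enters only via Q and leaves only via the purge: 794×0.276 = 0.262×(n-butane in B), and the separator passes all n-butane, so n-butane in M = n-butane in B = 836.43 kg/h.
butadiene in M: m_A = 794×0.724 + (1−0.262)·(1−0.679)·m_A, so m_A = 574.86/0.7631 = 753.31 kg/h.
B = (1−0.679)×753.31 + 836.43 = 1078.2 kg/h.
Recycle D = (1−0.262)×1078.2 = 795.74 kg/h.

795.7 kg/h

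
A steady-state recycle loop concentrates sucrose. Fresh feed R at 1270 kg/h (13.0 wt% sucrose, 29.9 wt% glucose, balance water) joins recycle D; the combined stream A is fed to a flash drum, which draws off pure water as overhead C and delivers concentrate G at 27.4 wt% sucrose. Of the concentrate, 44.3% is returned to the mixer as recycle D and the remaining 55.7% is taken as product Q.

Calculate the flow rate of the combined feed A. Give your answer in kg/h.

1749 kg/h

Overall sucrose balance (none leaves overhead): sucrose in fresh feed = sucrose in product, i.e. 1270×0.130 = (1−0.443)·G·0.274.
G = 165.1/(0.274×0.557) = 1081.8 kg/h.
Recycle D = 0.443×1081.8 = 479.23 kg/h.
Combined feed A = 1270 + 479.23 = 1749.2 kg/h.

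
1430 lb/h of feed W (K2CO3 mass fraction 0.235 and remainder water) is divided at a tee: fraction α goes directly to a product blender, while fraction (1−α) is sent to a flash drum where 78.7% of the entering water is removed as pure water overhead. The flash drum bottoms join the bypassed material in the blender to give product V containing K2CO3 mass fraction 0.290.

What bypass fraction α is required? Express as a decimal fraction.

0.685

All 1430×0.235 = 336.05 lb/h of K2CO3 reaches V, so V = 336.05/0.290 = 1158.8 lb/h and vapour = 271.21 lb/h.
The evaporator receives (1−α)·1430 of feed at 0.765 water and removes 0.787 of that water:
0.787×0.765×(1−α)×1430 = 271.21
(1−α) = 271.21/860.94 = 0.3150;  α = 0.6850.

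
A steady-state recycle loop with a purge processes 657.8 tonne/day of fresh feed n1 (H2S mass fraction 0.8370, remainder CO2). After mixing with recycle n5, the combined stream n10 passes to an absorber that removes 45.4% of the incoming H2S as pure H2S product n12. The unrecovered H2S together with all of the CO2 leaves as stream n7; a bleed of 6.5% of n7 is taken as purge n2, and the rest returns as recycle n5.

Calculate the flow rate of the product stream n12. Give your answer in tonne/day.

510.7 tonne/day

H2S in n10: m_A = 657.8×0.837 + (1−0.065)·(1−0.454)·m_A, so m_A = 550.58/0.4895 = 1124.8 tonne/day.
Product n12 = 0.454×1124.8 = 510.66 tonne/day.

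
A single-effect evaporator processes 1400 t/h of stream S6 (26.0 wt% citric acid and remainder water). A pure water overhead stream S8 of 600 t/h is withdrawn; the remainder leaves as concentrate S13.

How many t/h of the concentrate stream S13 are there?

800 t/h

Concentrate = 1400 − 600 = 800 t/h.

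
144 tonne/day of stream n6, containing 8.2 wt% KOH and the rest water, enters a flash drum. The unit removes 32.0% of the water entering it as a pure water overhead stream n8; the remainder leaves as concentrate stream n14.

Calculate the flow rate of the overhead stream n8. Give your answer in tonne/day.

water entering = 144×0.918 = 132.19 tonne/day; overhead removed = 0.320×132.19 = 42.301 tonne/day.

42.3 tonne/day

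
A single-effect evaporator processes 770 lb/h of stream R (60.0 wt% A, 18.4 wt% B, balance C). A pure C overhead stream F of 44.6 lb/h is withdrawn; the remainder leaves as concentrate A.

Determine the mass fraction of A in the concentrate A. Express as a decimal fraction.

A is not removed: 770×0.600 = 462 lb/h of A enters A.
Concentrate = 770 − 44.6 = 725.4 lb/h.
Mass fraction = 462/725.4 = 0.6369.

0.6369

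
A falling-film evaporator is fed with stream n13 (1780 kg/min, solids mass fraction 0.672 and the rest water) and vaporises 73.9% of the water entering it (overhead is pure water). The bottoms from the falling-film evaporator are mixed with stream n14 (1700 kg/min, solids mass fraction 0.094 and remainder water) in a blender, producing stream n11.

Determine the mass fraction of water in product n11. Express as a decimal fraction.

0.555

Vapour removed = 0.739×0.328×1780 = 431.46 kg/min; concentrate = 1348.5 kg/min.
water reaching the mixer = 152.38 (from concentrate) + 1700×0.906 = 1692.6 kg/min.
Product flow = 1348.5 + 1700 = 3048.5 kg/min; water fraction = 0.555.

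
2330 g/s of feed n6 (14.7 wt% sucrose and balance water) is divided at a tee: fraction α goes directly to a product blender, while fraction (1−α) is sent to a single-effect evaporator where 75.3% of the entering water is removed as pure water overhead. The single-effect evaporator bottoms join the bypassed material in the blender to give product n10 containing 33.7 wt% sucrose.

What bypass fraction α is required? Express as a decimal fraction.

All 2330×0.147 = 342.51 g/s of sucrose reaches n10, so n10 = 342.51/0.337 = 1016.4 g/s and vapour = 1313.6 g/s.
The evaporator receives (1−α)·2330 of feed at 0.853 water and removes 0.753 of that water:
0.753×0.853×(1−α)×2330 = 1313.6
(1−α) = 1313.6/1496.6 = 0.8778;  α = 0.1222.

0.122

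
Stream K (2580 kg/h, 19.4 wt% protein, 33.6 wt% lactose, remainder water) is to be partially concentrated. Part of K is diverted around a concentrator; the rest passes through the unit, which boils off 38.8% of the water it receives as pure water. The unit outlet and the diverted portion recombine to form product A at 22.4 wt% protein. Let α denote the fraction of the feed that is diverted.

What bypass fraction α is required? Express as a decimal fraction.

0.266

All 2580×0.194 = 500.52 kg/h of protein reaches A, so A = 500.52/0.224 = 2234.5 kg/h and vapour = 345.54 kg/h.
The evaporator receives (1−α)·2580 of feed at 0.470 water and removes 0.388 of that water:
0.388×0.470×(1−α)×2580 = 345.54
(1−α) = 345.54/470.49 = 0.7344;  α = 0.2656.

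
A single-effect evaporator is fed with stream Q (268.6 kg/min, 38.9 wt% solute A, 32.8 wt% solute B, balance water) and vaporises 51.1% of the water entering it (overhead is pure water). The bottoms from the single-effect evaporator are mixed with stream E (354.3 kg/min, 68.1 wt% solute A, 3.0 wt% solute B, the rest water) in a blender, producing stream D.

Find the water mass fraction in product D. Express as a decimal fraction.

Vapour removed = 0.511×0.283×268.6 = 38.843 kg/min; concentrate = 229.76 kg/min.
water reaching the mixer = 37.171 (from concentrate) + 354.3×0.289 = 139.56 kg/min.
Product flow = 229.76 + 354.3 = 584.06 kg/min; water fraction = 0.2390.

0.2390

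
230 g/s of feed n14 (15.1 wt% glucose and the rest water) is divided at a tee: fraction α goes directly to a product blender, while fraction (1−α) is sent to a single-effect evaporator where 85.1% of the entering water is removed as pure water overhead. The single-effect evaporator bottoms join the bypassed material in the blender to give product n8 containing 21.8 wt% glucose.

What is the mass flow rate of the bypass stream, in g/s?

132.2 g/s

All 230×0.151 = 34.73 g/s of glucose reaches n8, so n8 = 34.73/0.218 = 159.31 g/s and vapour = 70.688 g/s.
The evaporator receives (1−α)·230 of feed at 0.849 water and removes 0.851 of that water:
0.851×0.849×(1−α)×230 = 70.688
(1−α) = 70.688/166.17 = 0.4254;  α = 0.5746.
Bypass flow = 0.5746×230 = 132.16 g/s.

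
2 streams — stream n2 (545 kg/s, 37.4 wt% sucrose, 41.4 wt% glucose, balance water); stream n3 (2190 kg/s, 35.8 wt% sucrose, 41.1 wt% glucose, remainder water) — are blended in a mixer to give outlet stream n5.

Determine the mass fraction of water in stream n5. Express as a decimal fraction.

0.227

Total flow out = 545 + 2190 = 2735 kg/s.
water in = 545×0.212 + 2190×0.231 = 621.43 kg/s.
water mass fraction in n5 = 621.43/2735 = 0.227.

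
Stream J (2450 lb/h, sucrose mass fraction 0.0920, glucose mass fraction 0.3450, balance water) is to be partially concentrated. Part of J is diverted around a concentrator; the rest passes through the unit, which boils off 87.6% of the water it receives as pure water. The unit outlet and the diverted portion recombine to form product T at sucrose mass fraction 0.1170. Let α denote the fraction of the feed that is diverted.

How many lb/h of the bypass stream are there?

All 2450×0.092 = 225.4 lb/h of sucrose reaches T, so T = 225.4/0.117 = 1926.5 lb/h and vapour = 523.5 lb/h.
The evaporator receives (1−α)·2450 of feed at 0.563 water and removes 0.876 of that water:
0.876×0.563×(1−α)×2450 = 523.5
(1−α) = 523.5/1208.3 = 0.4333;  α = 0.5667.
Bypass flow = 0.5667×2450 = 1388.5 lb/h.

1389 lb/h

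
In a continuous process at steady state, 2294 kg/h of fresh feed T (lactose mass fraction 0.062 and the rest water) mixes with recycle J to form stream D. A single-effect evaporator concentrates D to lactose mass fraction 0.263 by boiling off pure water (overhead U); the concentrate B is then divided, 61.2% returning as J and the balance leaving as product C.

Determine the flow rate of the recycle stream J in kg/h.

Overall lactose balance (none leaves overhead): lactose in fresh feed = lactose in product, i.e. 2294×0.062 = (1−0.612)·B·0.263.
B = 142.23/(0.263×0.388) = 1393.8 kg/h.
Recycle J = 0.612×1393.8 = 853 kg/h.

853 kg/h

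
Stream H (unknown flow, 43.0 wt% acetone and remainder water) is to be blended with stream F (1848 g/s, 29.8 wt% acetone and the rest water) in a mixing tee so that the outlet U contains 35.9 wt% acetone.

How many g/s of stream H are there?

1588 g/s

Let H be the unknown flow. Total out = 1848 + H.
acetone balance: 550.7 + 0.430·H = 0.359·(1848 + H)
(0.430 − 0.359)·H = 0.359×1848 − 550.7 = 112.73
H = 112.73 / 0.071 = 1587.7 g/s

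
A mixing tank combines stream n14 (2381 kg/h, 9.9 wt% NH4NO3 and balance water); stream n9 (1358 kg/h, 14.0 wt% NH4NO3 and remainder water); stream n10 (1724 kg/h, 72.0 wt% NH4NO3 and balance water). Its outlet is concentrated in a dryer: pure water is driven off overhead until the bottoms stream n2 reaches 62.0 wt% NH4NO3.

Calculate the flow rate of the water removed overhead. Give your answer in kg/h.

NH4NO3 entering = 2381×0.099 + 1358×0.140 + 1724×0.720 = 1667.1 kg/h.
All NH4NO3 reports to n2, so n2 = 1667.1/0.620 = 2688.9 kg/h.
Total feed = 5463 kg/h; overhead = 5463 − 2688.9 = 2774.1 kg/h.

2774 kg/h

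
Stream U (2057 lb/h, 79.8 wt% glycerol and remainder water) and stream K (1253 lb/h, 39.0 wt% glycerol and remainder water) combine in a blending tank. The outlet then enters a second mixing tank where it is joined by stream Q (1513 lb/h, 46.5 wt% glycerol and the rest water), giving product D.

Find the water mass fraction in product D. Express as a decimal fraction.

Overall, product flow = 4823 lb/h.
water in = 2057×0.202 + 1253×0.610 + 1513×0.535 = 1989.3 lb/h.
water fraction in D = 0.4125.

0.4125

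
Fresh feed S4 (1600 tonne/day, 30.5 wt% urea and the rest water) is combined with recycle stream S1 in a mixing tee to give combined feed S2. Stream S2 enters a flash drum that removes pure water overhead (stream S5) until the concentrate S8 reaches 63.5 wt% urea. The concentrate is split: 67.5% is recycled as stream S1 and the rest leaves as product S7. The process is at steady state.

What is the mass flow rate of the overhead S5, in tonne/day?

831.5 tonne/day

Overall urea balance (none leaves overhead): urea in fresh feed = urea in product, i.e. 1600×0.305 = (1−0.675)·S8·0.635.
S8 = 488/(0.635×0.325) = 2364.6 tonne/day.
Recycle S1 = 0.675×2364.6 = 1596.1 tonne/day.
Combined feed S2 = 1600 + 1596.1 = 3196.1 tonne/day.
Overhead S5 = S2 − S8 = 3196.1 − 2364.6 = 831.5 tonne/day.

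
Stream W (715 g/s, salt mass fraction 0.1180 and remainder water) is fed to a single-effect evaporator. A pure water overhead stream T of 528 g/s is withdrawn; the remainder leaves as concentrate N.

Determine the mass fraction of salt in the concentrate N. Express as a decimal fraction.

0.4512

salt is not removed: 715×0.118 = 84.37 g/s of salt enters N.
Concentrate = 715 − 528 = 187 g/s.
Mass fraction = 84.37/187 = 0.4512.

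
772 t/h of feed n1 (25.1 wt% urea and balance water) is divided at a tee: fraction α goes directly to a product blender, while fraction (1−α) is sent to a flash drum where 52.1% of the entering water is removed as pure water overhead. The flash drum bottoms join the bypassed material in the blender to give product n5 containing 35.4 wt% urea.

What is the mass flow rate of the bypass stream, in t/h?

All 772×0.251 = 193.77 t/h of urea reaches n5, so n5 = 193.77/0.354 = 547.38 t/h and vapour = 224.62 t/h.
The evaporator receives (1−α)·772 of feed at 0.749 water and removes 0.521 of that water:
0.521×0.749×(1−α)×772 = 224.62
(1−α) = 224.62/301.26 = 0.7456;  α = 0.2544.
Bypass flow = 0.2544×772 = 196.39 t/h.

196.4 t/h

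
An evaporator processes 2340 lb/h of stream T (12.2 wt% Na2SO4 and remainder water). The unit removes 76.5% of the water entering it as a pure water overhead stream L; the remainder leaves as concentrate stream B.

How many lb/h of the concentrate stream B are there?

water entering = 2340×0.878 = 2054.5 lb/h; overhead removed = 0.765×2054.5 = 1571.7 lb/h.
Concentrate = 2340 − 1571.7 = 768.29 lb/h.

768.3 lb/h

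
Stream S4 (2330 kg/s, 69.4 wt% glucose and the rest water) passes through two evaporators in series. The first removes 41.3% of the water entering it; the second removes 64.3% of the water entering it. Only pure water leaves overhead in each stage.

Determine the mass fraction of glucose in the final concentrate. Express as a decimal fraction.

0.915

water in feed = 2330×0.306 = 712.98 kg/s.
After stage 1: water left = (1−0.413)×712.98 = 418.52; stream total = 2035.5 kg/s.
After stage 2: water left = (1−0.643)×418.52 = 149.41; final concentrate = 1766.4 kg/s.
glucose fraction = 1617/1766.4 = 0.915.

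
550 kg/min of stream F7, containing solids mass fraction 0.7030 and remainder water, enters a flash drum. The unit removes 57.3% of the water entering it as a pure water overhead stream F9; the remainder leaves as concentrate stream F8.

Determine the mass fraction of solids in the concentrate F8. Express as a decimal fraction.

0.8472

solids is not removed: 550×0.703 = 386.65 kg/min of solids enters F8.
water entering = 550×0.297 = 163.35 kg/min; overhead removed = 0.573×163.35 = 93.6 kg/min.
Concentrate = 550 − 93.6 = 456.4 kg/min.
Mass fraction = 386.65/456.4 = 0.8472.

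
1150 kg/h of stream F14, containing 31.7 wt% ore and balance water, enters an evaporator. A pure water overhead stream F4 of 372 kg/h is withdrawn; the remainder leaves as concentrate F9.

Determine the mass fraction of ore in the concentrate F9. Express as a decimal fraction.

ore is not removed: 1150×0.317 = 364.55 kg/h of ore enters F9.
Concentrate = 1150 − 372 = 778 kg/h.
Mass fraction = 364.55/778 = 0.469.

0.469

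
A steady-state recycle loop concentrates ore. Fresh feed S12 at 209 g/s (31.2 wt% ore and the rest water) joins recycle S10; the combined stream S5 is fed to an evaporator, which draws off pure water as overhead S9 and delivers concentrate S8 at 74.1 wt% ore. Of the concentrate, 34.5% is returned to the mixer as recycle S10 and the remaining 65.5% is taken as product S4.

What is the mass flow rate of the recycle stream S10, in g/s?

46.35 g/s

Overall ore balance (none leaves overhead): ore in fresh feed = ore in product, i.e. 209×0.312 = (1−0.345)·S8·0.741.
S8 = 65.208/(0.741×0.655) = 134.35 g/s.
Recycle S10 = 0.345×134.35 = 46.351 g/s.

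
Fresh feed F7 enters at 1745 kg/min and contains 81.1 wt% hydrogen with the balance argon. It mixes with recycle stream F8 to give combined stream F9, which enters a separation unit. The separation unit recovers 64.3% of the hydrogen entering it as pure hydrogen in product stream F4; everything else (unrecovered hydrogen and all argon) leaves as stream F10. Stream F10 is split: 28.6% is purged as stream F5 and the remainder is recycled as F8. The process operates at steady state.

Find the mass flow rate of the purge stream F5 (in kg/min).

argon enters only via F7 and leaves only via the purge: 1745×0.189 = 0.286×(argon in F10), and the separation unit passes all argon, so argon in F9 = argon in F10 = 1153.2 kg/min.
hydrogen in F9: m_A = 1745×0.811 + (1−0.286)·(1−0.643)·m_A, so m_A = 1415.2/0.7451 = 1899.3 kg/min.
F10 = (1−0.643)×1899.3 + 1153.2 = 1831.2 kg/min.
Purge F5 = 0.286×1831.2 = 523.73 kg/min.

523.7 kg/min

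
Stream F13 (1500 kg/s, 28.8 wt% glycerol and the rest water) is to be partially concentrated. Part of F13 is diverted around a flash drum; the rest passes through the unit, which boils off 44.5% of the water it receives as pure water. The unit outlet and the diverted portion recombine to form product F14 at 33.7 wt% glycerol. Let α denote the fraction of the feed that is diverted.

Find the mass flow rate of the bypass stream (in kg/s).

All 1500×0.288 = 432 kg/s of glycerol reaches F14, so F14 = 432/0.337 = 1281.9 kg/s and vapour = 218.1 kg/s.
The evaporator receives (1−α)·1500 of feed at 0.712 water and removes 0.445 of that water:
0.445×0.712×(1−α)×1500 = 218.1
(1−α) = 218.1/475.26 = 0.4589;  α = 0.5411.
Bypass flow = 0.5411×1500 = 811.64 kg/s.

811.6 kg/s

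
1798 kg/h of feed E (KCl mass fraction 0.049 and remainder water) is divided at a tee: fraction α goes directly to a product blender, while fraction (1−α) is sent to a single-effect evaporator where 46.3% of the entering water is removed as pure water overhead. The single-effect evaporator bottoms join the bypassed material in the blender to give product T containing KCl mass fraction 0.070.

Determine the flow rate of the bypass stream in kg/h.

All 1798×0.049 = 88.102 kg/h of KCl reaches T, so T = 88.102/0.070 = 1258.6 kg/h and vapour = 539.4 kg/h.
The evaporator receives (1−α)·1798 of feed at 0.951 water and removes 0.463 of that water:
0.463×0.951×(1−α)×1798 = 539.4
(1−α) = 539.4/791.68 = 0.6813;  α = 0.3187.
Bypass flow = 0.3187×1798 = 572.96 kg/h.

573 kg/h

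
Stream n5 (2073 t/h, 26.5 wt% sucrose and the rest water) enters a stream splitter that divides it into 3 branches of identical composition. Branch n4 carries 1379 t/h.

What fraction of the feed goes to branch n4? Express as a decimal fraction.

Fraction to n4 = 1379/2073 = 0.6652.

0.665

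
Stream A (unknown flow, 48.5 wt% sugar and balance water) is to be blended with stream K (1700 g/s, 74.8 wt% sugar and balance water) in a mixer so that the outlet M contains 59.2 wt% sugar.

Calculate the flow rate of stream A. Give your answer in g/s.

2479 g/s

Let A be the unknown flow. Total out = 1700 + A.
sugar balance: 1271.6 + 0.485·A = 0.592·(1700 + A)
(0.485 − 0.592)·A = 0.592×1700 − 1271.6 = -265.2
A = -265.2 / -0.107 = 2478.5 g/s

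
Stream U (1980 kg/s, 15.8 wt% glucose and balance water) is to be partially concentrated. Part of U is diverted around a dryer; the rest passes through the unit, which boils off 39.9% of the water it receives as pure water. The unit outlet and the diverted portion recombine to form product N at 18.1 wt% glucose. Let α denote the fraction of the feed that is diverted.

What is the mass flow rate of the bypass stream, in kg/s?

1231 kg/s

All 1980×0.158 = 312.84 kg/s of glucose reaches N, so N = 312.84/0.181 = 1728.4 kg/s and vapour = 251.6 kg/s.
The evaporator receives (1−α)·1980 of feed at 0.842 water and removes 0.399 of that water:
0.399×0.842×(1−α)×1980 = 251.6
(1−α) = 251.6/665.2 = 0.3782;  α = 0.6218.
Bypass flow = 0.6218×1980 = 1231.1 kg/s.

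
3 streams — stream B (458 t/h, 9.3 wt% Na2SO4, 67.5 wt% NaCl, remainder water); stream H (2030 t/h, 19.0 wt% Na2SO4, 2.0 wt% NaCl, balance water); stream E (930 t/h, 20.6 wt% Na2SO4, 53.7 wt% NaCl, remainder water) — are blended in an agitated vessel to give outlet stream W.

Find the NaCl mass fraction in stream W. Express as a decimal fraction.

Total flow out = 458 + 2030 + 930 = 3418 t/h.
NaCl in = 458×0.675 + 2030×0.020 + 930×0.537 = 849.16 t/h.
NaCl mass fraction in W = 849.16/3418 = 0.248.

0.248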